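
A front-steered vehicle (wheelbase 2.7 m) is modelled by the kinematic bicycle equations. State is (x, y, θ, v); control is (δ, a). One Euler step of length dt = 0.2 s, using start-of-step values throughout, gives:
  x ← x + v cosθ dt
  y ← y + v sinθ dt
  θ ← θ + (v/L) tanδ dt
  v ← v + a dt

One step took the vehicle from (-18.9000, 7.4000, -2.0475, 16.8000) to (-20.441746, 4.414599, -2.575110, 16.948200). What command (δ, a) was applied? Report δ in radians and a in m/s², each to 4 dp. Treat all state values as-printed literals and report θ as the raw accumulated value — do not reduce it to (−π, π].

a = (v'−v)/dt = (0.148200)/0.2 = 0.7410
Δθ = θ'−θ = -0.527610;  (v·dt/L) = 16.8000·0.2/2.7 = 1.244444
tan δ = Δθ·L/(v·dt) = -0.423972  →  δ = -0.4010

δ = -0.4010, a = 0.7410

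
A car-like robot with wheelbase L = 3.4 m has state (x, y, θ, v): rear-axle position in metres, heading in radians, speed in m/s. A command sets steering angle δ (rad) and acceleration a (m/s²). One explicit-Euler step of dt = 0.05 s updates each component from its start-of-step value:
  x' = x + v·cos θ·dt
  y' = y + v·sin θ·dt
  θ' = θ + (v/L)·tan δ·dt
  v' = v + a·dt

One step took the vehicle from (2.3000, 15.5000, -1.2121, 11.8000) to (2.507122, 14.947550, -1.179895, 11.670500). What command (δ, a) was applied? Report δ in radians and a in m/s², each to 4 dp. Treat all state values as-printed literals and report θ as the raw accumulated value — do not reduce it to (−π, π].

a = (v'−v)/dt = (-0.129500)/0.05 = -2.5900
Δθ = θ'−θ = 0.032205;  (v·dt/L) = 11.8000·0.05/3.4 = 0.173529
tan δ = Δθ·L/(v·dt) = 0.185588  →  δ = 0.1835

δ = 0.1835, a = -2.5900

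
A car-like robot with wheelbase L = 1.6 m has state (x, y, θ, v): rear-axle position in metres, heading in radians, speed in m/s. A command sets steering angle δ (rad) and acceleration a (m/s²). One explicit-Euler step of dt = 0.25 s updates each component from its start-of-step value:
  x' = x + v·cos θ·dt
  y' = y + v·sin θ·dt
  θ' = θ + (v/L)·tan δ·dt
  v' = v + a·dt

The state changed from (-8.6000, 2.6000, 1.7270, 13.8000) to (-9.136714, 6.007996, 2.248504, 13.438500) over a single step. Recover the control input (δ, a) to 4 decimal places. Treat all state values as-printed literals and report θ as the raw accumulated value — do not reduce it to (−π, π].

δ = 0.2373, a = -1.4460

a = (v'−v)/dt = (-0.361500)/0.25 = -1.4460
Δθ = θ'−θ = 0.521504;  (v·dt/L) = 13.8000·0.25/1.6 = 2.156250
tan δ = Δθ·L/(v·dt) = 0.241857  →  δ = 0.2373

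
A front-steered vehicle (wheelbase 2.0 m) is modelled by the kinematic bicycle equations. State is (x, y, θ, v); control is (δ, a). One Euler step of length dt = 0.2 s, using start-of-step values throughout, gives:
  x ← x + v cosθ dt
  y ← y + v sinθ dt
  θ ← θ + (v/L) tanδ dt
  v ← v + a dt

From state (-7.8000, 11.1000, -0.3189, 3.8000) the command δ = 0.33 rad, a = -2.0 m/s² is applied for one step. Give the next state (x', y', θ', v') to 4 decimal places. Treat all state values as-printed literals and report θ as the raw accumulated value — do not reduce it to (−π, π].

x' = -7.8000 + 3.8000·cos(-0.3189)·0.2 = -7.0783
y' = 11.1000 + 3.8000·sin(-0.3189)·0.2 = 10.8617
θ' = -0.3189 + (3.8000/2.0)·tan(0.33)·0.2 = -0.1887
v' = 3.8000 − 2.0000·0.2 = 3.4000

(-7.0783, 10.8617, -0.1887, 3.4000)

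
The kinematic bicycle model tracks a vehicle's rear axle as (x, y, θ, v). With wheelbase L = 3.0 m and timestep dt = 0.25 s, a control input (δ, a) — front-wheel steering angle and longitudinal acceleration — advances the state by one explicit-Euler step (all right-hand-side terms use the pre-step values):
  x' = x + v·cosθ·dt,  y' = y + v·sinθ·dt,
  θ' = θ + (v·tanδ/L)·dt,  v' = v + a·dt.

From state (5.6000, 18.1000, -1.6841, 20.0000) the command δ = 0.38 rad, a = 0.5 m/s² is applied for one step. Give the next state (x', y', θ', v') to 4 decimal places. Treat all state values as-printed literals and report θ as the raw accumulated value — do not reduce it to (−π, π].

x' = 5.6000 + 20.0000·cos(-1.6841)·0.25 = 5.0347
y' = 18.1000 + 20.0000·sin(-1.6841)·0.25 = 13.1321
θ' = -1.6841 + (20.0000/3.0)·tan(0.38)·0.25 = -1.0184
v' = 20.0000 + 0.5000·0.25 = 20.1250

(5.0347, 13.1321, -1.0184, 20.1250)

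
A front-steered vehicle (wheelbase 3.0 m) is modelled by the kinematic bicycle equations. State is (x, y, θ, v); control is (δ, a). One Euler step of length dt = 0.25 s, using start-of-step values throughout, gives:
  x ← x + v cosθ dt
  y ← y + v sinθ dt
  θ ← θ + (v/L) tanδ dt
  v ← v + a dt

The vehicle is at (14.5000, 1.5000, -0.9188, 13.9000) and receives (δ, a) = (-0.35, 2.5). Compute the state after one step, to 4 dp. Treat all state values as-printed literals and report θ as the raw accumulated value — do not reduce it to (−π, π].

(16.6085, -1.2622, -1.3416, 14.5250)

x' = 14.5000 + 13.9000·cos(-0.9188)·0.25 = 16.6085
y' = 1.5000 + 13.9000·sin(-0.9188)·0.25 = -1.2622
θ' = -0.9188 + (13.9000/3.0)·tan(-0.35)·0.25 = -1.3416
v' = 13.9000 + 2.5000·0.25 = 14.5250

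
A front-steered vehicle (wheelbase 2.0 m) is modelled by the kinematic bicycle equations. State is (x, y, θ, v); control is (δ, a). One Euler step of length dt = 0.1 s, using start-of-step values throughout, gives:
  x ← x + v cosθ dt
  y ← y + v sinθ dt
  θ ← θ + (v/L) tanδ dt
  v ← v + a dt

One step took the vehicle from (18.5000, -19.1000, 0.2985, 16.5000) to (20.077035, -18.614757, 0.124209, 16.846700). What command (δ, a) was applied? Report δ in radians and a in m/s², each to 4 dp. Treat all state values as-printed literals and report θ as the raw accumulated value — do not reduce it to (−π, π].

a = (v'−v)/dt = (0.346700)/0.1 = 3.4670
Δθ = θ'−θ = -0.174291;  (v·dt/L) = 16.5000·0.1/2.0 = 0.825000
tan δ = Δθ·L/(v·dt) = -0.211262  →  δ = -0.2082

δ = -0.2082, a = 3.4670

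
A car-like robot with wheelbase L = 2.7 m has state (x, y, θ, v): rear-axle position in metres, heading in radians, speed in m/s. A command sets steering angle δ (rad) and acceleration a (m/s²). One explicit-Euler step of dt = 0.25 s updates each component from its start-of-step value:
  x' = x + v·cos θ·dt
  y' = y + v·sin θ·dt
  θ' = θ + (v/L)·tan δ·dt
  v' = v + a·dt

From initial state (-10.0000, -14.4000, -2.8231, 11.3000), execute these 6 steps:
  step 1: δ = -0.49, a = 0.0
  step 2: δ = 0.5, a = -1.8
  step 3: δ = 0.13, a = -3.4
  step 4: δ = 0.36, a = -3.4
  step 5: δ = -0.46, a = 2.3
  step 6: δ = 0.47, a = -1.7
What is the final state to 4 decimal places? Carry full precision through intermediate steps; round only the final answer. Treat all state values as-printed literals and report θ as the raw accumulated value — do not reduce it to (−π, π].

after step 1 (δ=-0.49, a=0.0): (-12.682927, -15.284607, -3.381182, 11.300000)
after step 2 (δ=0.5, a=-1.8): (-15.427232, -14.614224, -2.809588, 10.850000)
after step 3 (δ=0.13, a=-3.4): (-17.991604, -15.498334, -2.678245, 10.000000)
after step 4 (δ=0.36, a=-3.4): (-20.228008, -16.615697, -2.329724, 9.150000)
after step 5 (δ=-0.46, a=2.3): (-21.802137, -18.275448, -2.749479, 9.725000)
after step 6 (δ=0.47, a=-1.7): (-24.048863, -19.204532, -2.292075, 9.300000)

(-24.0489, -19.2045, -2.2921, 9.3000)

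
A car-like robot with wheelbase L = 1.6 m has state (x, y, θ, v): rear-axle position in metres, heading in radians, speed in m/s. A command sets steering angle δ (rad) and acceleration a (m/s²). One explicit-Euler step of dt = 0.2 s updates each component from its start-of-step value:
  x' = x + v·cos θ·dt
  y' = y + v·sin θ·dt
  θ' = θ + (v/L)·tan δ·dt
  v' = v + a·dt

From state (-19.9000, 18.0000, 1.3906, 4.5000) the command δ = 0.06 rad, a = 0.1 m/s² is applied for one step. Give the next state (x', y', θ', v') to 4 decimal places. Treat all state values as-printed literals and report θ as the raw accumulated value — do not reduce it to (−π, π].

x' = -19.9000 + 4.5000·cos(1.3906)·0.2 = -19.7387
y' = 18.0000 + 4.5000·sin(1.3906)·0.2 = 18.8854
θ' = 1.3906 + (4.5000/1.6)·tan(0.06)·0.2 = 1.4244
v' = 4.5000 + 0.1000·0.2 = 4.5200

(-19.7387, 18.8854, 1.4244, 4.5200)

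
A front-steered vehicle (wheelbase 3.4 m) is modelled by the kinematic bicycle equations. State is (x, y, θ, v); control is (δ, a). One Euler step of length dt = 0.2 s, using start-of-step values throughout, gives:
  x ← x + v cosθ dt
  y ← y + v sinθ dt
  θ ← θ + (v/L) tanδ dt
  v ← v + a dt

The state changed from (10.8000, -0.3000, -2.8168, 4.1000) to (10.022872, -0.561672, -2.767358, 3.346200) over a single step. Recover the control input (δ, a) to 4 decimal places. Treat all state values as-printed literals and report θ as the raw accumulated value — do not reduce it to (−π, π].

a = (v'−v)/dt = (-0.753800)/0.2 = -3.7690
Δθ = θ'−θ = 0.049442;  (v·dt/L) = 4.1000·0.2/3.4 = 0.241176
tan δ = Δθ·L/(v·dt) = 0.205003  →  δ = 0.2022

δ = 0.2022, a = -3.7690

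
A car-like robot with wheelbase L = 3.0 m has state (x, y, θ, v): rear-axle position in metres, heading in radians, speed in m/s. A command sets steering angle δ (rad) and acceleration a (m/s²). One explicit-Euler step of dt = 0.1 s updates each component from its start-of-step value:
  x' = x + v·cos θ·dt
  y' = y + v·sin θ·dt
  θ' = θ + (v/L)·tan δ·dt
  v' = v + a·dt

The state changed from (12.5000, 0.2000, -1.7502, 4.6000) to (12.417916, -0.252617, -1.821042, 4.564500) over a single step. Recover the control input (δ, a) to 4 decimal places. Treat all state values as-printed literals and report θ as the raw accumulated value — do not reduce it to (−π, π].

δ = -0.4328, a = -0.3550

a = (v'−v)/dt = (-0.035500)/0.1 = -0.3550
Δθ = θ'−θ = -0.070842;  (v·dt/L) = 4.6000·0.1/3.0 = 0.153333
tan δ = Δθ·L/(v·dt) = -0.462013  →  δ = -0.4328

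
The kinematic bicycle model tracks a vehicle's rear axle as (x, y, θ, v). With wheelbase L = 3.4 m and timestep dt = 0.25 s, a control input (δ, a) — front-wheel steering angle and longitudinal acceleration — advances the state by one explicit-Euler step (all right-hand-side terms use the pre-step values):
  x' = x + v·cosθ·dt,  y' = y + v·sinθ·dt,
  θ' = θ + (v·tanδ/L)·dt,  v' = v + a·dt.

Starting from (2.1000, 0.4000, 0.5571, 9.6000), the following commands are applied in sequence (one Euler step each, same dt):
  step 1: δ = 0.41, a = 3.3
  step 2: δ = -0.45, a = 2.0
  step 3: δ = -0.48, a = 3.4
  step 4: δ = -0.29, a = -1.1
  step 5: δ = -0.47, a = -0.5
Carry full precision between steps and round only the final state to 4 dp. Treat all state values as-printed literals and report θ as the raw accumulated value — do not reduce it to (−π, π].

after step 1 (δ=0.41, a=3.3): (4.137101, 1.668945, 0.863898, 10.425000)
after step 2 (δ=-0.45, a=2.0): (5.829803, 3.650686, 0.493615, 10.925000)
after step 3 (δ=-0.48, a=3.4): (8.235012, 4.944787, 0.075404, 11.775000)
after step 4 (δ=-0.29, a=-1.1): (11.170397, 5.166548, -0.182964, 11.500000)
after step 5 (δ=-0.47, a=-0.5): (13.997409, 4.643456, -0.612494, 11.375000)

(13.9974, 4.6435, -0.6125, 11.3750)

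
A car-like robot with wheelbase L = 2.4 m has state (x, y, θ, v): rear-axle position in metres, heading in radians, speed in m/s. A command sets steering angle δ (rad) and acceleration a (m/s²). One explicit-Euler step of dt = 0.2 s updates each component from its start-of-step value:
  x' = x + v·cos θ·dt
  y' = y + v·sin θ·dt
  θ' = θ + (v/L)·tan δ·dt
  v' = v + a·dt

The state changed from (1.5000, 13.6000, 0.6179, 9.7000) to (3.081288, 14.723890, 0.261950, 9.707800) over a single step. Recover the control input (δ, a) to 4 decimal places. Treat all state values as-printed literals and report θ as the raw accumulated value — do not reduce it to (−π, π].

a = (v'−v)/dt = (0.007800)/0.2 = 0.0390
Δθ = θ'−θ = -0.355950;  (v·dt/L) = 9.7000·0.2/2.4 = 0.808333
tan δ = Δθ·L/(v·dt) = -0.440351  →  δ = -0.4148

δ = -0.4148, a = 0.0390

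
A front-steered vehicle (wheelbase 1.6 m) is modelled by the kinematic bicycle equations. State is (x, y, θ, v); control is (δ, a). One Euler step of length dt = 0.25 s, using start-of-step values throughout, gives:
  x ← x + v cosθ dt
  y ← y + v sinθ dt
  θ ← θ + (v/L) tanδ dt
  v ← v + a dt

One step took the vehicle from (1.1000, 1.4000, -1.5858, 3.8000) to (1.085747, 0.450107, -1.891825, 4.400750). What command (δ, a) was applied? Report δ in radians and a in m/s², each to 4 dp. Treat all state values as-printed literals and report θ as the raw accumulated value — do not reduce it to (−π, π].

a = (v'−v)/dt = (0.600750)/0.25 = 2.4030
Δθ = θ'−θ = -0.306025;  (v·dt/L) = 3.8000·0.25/1.6 = 0.593750
tan δ = Δθ·L/(v·dt) = -0.515411  →  δ = -0.4759

δ = -0.4759, a = 2.4030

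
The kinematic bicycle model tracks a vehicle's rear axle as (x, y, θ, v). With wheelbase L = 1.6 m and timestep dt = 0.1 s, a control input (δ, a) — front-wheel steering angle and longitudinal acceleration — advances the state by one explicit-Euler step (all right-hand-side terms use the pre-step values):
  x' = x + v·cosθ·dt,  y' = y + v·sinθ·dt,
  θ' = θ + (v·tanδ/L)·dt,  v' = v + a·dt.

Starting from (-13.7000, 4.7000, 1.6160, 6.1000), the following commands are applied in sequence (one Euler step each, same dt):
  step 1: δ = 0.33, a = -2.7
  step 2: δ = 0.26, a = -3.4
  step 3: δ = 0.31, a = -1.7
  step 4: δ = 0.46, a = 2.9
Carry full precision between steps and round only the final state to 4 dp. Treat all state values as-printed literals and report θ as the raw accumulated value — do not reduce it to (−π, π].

after step 1 (δ=0.33, a=-2.7): (-13.727565, 5.309377, 1.746588, 5.830000)
after step 2 (δ=0.26, a=-3.4): (-13.829524, 5.883392, 1.843519, 5.490000)
after step 3 (δ=0.31, a=-1.7): (-13.977400, 6.412101, 1.953432, 5.320000)
after step 4 (δ=0.46, a=2.9): (-14.176031, 6.905629, 2.118168, 5.610000)

(-14.1760, 6.9056, 2.1182, 5.6100)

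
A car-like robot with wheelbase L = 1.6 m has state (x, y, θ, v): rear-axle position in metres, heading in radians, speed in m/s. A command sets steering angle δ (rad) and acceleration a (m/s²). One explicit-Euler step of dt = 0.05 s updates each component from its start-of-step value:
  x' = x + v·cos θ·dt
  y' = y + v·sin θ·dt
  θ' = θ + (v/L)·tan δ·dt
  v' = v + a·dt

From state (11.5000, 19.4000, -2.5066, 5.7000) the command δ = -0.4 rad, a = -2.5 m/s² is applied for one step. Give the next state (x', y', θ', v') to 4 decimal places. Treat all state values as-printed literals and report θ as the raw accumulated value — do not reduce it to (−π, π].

(11.2706, 19.2309, -2.5819, 5.5750)

x' = 11.5000 + 5.7000·cos(-2.5066)·0.05 = 11.2706
y' = 19.4000 + 5.7000·sin(-2.5066)·0.05 = 19.2309
θ' = -2.5066 + (5.7000/1.6)·tan(-0.4)·0.05 = -2.5819
v' = 5.7000 − 2.5000·0.05 = 5.5750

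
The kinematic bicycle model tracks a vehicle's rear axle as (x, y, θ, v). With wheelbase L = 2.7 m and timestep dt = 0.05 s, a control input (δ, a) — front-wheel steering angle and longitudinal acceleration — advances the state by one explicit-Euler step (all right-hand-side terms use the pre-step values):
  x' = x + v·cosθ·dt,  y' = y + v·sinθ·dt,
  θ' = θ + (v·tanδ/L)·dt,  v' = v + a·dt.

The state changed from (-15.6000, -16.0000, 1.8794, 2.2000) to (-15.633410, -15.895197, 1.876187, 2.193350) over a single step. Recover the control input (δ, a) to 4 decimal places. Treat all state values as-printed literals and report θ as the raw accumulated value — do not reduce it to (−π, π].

a = (v'−v)/dt = (-0.006650)/0.05 = -0.1330
Δθ = θ'−θ = -0.003213;  (v·dt/L) = 2.2000·0.05/2.7 = 0.040741
tan δ = Δθ·L/(v·dt) = -0.078865  →  δ = -0.0787

δ = -0.0787, a = -0.1330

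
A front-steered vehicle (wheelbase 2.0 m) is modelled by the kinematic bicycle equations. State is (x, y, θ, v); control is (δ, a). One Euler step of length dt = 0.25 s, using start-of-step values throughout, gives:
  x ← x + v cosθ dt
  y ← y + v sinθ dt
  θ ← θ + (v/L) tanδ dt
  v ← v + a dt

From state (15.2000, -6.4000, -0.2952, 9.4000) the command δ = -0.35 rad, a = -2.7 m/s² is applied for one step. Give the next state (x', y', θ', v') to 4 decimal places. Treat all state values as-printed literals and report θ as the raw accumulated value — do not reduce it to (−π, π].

(17.4483, -7.0837, -0.7241, 8.7250)

x' = 15.2000 + 9.4000·cos(-0.2952)·0.25 = 17.4483
y' = -6.4000 + 9.4000·sin(-0.2952)·0.25 = -7.0837
θ' = -0.2952 + (9.4000/2.0)·tan(-0.35)·0.25 = -0.7241
v' = 9.4000 − 2.7000·0.25 = 8.7250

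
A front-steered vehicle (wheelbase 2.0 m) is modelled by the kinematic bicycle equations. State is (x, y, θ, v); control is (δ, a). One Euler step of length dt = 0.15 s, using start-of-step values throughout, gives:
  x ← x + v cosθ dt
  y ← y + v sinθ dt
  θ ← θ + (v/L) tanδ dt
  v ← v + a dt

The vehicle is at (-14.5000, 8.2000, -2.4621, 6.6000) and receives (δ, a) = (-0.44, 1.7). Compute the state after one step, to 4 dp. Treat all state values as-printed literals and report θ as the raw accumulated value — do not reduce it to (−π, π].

x' = -14.5000 + 6.6000·cos(-2.4621)·0.15 = -15.2701
y' = 8.2000 + 6.6000·sin(-2.4621)·0.15 = 7.5779
θ' = -2.4621 + (6.6000/2.0)·tan(-0.44)·0.15 = -2.6951
v' = 6.6000 + 1.7000·0.15 = 6.8550

(-15.2701, 7.5779, -2.6951, 6.8550)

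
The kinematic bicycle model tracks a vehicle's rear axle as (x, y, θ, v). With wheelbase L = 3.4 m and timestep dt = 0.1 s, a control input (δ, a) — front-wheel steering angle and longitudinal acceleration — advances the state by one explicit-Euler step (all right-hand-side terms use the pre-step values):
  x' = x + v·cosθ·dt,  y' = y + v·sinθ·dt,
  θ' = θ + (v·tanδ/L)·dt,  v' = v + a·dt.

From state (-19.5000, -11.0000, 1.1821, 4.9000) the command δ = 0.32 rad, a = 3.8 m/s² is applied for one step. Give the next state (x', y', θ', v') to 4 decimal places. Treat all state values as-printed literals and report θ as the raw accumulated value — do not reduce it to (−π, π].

x' = -19.5000 + 4.9000·cos(1.1821)·0.1 = -19.3143
y' = -11.0000 + 4.9000·sin(1.1821)·0.1 = -10.5466
θ' = 1.1821 + (4.9000/3.4)·tan(0.32)·0.1 = 1.2299
v' = 4.9000 + 3.8000·0.1 = 5.2800

(-19.3143, -10.5466, 1.2299, 5.2800)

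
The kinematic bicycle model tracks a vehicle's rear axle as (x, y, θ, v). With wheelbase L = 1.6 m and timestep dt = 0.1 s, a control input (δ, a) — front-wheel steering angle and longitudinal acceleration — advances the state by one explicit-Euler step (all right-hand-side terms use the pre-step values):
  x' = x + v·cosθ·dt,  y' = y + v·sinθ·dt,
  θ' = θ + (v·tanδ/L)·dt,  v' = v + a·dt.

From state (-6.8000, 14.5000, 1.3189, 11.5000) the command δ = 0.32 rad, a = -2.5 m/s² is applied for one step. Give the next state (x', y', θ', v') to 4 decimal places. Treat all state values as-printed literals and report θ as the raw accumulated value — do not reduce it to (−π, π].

(-6.5134, 15.6137, 1.5571, 11.2500)

x' = -6.8000 + 11.5000·cos(1.3189)·0.1 = -6.5134
y' = 14.5000 + 11.5000·sin(1.3189)·0.1 = 15.6137
θ' = 1.3189 + (11.5000/1.6)·tan(0.32)·0.1 = 1.5571
v' = 11.5000 − 2.5000·0.1 = 11.2500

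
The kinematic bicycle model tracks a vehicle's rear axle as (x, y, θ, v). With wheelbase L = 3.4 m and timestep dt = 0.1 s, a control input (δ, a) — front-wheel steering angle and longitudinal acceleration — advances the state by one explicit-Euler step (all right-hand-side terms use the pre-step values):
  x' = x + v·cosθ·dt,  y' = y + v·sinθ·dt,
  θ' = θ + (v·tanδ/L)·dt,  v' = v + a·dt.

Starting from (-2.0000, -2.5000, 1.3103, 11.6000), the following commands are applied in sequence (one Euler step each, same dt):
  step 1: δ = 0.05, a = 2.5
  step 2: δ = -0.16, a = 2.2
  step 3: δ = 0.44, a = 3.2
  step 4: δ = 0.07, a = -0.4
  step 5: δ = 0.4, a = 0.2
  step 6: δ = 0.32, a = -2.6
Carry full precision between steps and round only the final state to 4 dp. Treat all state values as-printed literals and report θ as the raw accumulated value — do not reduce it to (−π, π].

(-0.8213, 4.6159, 1.7379, 12.1100)

after step 1 (δ=0.05, a=2.5): (-1.701230, -1.379136, 1.327373, 11.850000)
after step 2 (δ=-0.16, a=2.2): (-1.415614, -0.229071, 1.271128, 12.070000)
after step 3 (δ=0.44, a=3.2): (-1.059303, 0.924138, 1.438255, 12.390000)
after step 4 (δ=0.07, a=-0.4): (-0.895564, 2.152271, 1.463805, 12.350000)
after step 5 (δ=0.4, a=0.2): (-0.763682, 3.380209, 1.617379, 12.370000)
after step 6 (δ=0.32, a=-2.6): (-0.821284, 4.615867, 1.737946, 12.110000)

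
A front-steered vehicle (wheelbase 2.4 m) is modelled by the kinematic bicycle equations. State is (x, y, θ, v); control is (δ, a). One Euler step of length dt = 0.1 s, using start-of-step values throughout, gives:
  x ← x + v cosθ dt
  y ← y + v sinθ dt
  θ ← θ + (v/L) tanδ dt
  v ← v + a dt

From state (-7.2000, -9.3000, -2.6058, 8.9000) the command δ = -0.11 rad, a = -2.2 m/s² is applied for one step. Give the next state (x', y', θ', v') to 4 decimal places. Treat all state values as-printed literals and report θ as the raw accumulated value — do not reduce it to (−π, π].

(-7.9653, -9.7544, -2.6468, 8.6800)

x' = -7.2000 + 8.9000·cos(-2.6058)·0.1 = -7.9653
y' = -9.3000 + 8.9000·sin(-2.6058)·0.1 = -9.7544
θ' = -2.6058 + (8.9000/2.4)·tan(-0.11)·0.1 = -2.6468
v' = 8.9000 − 2.2000·0.1 = 8.6800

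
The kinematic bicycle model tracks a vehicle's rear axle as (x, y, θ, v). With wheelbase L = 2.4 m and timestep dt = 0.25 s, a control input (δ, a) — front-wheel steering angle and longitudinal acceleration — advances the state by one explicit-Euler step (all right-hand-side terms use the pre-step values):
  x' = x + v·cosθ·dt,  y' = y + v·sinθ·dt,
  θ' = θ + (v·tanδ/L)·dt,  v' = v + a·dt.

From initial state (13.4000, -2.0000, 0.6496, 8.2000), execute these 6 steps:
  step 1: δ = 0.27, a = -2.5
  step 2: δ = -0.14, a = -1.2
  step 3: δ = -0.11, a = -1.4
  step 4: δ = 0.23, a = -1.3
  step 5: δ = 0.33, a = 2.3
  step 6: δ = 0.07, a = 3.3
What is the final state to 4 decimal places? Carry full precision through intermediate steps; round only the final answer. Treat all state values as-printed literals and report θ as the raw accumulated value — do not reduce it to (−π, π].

(20.7613, 5.9280, 1.1479, 8.0000)

after step 1 (δ=0.27, a=-2.5): (15.032468, -0.760021, 0.885998, 7.575000)
after step 2 (δ=-0.14, a=-1.2): (16.230297, 0.706776, 0.774801, 7.275000)
after step 3 (δ=-0.11, a=-1.4): (17.529903, 1.979127, 0.691104, 6.925000)
after step 4 (δ=0.23, a=-1.3): (18.863905, 3.082606, 0.860004, 6.600000)
after step 5 (δ=0.33, a=2.3): (19.940422, 4.333051, 1.095490, 7.175000)
after step 6 (δ=0.07, a=3.3): (20.761261, 5.927968, 1.147894, 8.000000)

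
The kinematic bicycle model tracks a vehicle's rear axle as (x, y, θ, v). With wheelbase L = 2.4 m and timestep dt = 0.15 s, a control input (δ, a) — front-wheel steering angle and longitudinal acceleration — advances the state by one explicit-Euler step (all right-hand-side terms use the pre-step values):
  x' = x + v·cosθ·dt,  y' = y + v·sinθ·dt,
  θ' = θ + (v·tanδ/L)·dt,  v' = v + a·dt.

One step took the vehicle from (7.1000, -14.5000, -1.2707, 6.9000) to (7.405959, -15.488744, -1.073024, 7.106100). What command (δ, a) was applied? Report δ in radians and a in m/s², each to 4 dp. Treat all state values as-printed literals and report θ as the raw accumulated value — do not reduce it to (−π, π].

δ = 0.4298, a = 1.3740

a = (v'−v)/dt = (0.206100)/0.15 = 1.3740
Δθ = θ'−θ = 0.197676;  (v·dt/L) = 6.9000·0.15/2.4 = 0.431250
tan δ = Δθ·L/(v·dt) = 0.458379  →  δ = 0.4298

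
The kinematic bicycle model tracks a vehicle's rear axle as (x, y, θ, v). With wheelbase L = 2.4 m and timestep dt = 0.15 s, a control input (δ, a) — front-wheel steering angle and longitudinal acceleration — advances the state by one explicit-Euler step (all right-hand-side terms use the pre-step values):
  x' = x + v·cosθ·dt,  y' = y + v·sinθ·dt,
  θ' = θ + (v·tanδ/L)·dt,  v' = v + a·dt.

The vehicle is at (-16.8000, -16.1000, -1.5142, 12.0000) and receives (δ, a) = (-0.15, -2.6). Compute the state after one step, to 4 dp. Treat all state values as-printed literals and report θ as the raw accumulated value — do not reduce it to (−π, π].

(-16.6982, -17.8971, -1.6276, 11.6100)

x' = -16.8000 + 12.0000·cos(-1.5142)·0.15 = -16.6982
y' = -16.1000 + 12.0000·sin(-1.5142)·0.15 = -17.8971
θ' = -1.5142 + (12.0000/2.4)·tan(-0.15)·0.15 = -1.6276
v' = 12.0000 − 2.6000·0.15 = 11.6100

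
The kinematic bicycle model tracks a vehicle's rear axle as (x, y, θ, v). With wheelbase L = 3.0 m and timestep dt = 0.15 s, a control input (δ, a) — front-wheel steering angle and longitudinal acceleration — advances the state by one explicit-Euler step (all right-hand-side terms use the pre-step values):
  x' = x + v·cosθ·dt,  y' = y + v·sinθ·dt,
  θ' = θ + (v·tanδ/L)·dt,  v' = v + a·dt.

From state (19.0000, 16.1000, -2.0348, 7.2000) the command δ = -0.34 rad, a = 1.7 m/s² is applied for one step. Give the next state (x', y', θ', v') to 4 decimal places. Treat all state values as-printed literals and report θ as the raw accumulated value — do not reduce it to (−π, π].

x' = 19.0000 + 7.2000·cos(-2.0348)·0.15 = 18.5167
y' = 16.1000 + 7.2000·sin(-2.0348)·0.15 = 15.1342
θ' = -2.0348 + (7.2000/3.0)·tan(-0.34)·0.15 = -2.1621
v' = 7.2000 + 1.7000·0.15 = 7.4550

(18.5167, 15.1342, -2.1621, 7.4550)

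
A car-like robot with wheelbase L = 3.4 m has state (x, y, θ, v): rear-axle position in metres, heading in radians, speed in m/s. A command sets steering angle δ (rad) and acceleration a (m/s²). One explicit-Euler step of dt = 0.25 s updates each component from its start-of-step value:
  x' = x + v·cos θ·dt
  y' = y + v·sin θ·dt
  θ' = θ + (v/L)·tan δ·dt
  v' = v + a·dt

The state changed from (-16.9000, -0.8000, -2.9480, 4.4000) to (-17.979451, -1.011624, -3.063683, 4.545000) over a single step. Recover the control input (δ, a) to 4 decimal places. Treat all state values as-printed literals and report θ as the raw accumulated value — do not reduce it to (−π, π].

a = (v'−v)/dt = (0.145000)/0.25 = 0.5800
Δθ = θ'−θ = -0.115683;  (v·dt/L) = 4.4000·0.25/3.4 = 0.323529
tan δ = Δθ·L/(v·dt) = -0.357566  →  δ = -0.3434

δ = -0.3434, a = 0.5800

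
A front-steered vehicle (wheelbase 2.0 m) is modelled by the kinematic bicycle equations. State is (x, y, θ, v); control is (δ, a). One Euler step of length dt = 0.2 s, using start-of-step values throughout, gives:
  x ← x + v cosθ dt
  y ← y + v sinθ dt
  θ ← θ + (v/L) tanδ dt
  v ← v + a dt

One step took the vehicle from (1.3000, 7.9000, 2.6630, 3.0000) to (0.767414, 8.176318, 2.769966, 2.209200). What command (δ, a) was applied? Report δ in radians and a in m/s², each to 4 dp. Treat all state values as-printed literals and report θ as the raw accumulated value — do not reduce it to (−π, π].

a = (v'−v)/dt = (-0.790800)/0.2 = -3.9540
Δθ = θ'−θ = 0.106966;  (v·dt/L) = 3.0000·0.2/2.0 = 0.300000
tan δ = Δθ·L/(v·dt) = 0.356553  →  δ = 0.3425

δ = 0.3425, a = -3.9540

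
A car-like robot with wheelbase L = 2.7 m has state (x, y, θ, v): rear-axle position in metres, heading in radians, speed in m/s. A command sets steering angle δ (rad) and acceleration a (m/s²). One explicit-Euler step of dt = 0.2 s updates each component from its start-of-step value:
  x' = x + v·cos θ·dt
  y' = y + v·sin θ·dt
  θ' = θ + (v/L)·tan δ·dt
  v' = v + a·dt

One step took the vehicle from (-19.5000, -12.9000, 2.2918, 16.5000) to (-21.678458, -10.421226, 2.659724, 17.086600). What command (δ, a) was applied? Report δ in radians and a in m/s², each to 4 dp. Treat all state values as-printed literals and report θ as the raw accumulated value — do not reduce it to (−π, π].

δ = 0.2924, a = 2.9330

a = (v'−v)/dt = (0.586600)/0.2 = 2.9330
Δθ = θ'−θ = 0.367924;  (v·dt/L) = 16.5000·0.2/2.7 = 1.222222
tan δ = Δθ·L/(v·dt) = 0.301029  →  δ = 0.2924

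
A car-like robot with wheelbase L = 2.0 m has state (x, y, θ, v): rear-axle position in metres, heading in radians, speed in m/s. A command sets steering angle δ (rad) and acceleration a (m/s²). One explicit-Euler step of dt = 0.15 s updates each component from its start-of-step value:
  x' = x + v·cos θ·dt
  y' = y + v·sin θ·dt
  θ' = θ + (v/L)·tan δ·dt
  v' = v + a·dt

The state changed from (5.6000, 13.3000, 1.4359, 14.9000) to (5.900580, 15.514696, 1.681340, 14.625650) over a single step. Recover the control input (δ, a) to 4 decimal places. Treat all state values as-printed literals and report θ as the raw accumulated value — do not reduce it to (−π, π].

δ = 0.2162, a = -1.8290

a = (v'−v)/dt = (-0.274350)/0.15 = -1.8290
Δθ = θ'−θ = 0.245440;  (v·dt/L) = 14.9000·0.15/2.0 = 1.117500
tan δ = Δθ·L/(v·dt) = 0.219633  →  δ = 0.2162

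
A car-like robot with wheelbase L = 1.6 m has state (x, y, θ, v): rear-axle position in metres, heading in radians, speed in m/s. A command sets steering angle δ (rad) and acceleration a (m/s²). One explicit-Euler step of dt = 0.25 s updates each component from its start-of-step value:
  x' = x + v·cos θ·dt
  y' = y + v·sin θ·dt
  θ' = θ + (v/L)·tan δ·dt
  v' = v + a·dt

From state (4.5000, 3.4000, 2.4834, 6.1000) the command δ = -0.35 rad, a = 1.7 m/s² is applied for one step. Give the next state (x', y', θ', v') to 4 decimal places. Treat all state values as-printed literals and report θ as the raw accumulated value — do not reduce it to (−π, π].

x' = 4.5000 + 6.1000·cos(2.4834)·0.25 = 3.2936
y' = 3.4000 + 6.1000·sin(2.4834)·0.25 = 4.3328
θ' = 2.4834 + (6.1000/1.6)·tan(-0.35)·0.25 = 2.1355
v' = 6.1000 + 1.7000·0.25 = 6.5250

(3.2936, 4.3328, 2.1355, 6.5250)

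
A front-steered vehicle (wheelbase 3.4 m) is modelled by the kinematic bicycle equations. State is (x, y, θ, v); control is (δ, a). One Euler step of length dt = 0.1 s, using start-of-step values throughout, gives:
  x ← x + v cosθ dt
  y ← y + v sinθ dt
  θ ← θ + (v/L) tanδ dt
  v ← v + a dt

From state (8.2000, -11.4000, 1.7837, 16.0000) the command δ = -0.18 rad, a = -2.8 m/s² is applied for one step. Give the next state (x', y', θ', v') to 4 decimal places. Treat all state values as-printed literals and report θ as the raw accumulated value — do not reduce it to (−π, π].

(7.8619, -9.8361, 1.6981, 15.7200)

x' = 8.2000 + 16.0000·cos(1.7837)·0.1 = 7.8619
y' = -11.4000 + 16.0000·sin(1.7837)·0.1 = -9.8361
θ' = 1.7837 + (16.0000/3.4)·tan(-0.18)·0.1 = 1.6981
v' = 16.0000 − 2.8000·0.1 = 15.7200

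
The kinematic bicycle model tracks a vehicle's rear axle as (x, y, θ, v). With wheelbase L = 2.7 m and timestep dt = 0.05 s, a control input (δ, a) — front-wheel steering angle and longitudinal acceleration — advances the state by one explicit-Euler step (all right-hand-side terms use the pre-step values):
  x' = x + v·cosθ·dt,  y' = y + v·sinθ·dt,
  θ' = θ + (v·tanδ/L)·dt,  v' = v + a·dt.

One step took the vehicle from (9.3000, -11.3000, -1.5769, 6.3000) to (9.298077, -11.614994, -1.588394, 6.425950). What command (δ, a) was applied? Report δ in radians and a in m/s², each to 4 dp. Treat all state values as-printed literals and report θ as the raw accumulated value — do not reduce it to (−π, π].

a = (v'−v)/dt = (0.125950)/0.05 = 2.5190
Δθ = θ'−θ = -0.011494;  (v·dt/L) = 6.3000·0.05/2.7 = 0.116667
tan δ = Δθ·L/(v·dt) = -0.098520  →  δ = -0.0982

δ = -0.0982, a = 2.5190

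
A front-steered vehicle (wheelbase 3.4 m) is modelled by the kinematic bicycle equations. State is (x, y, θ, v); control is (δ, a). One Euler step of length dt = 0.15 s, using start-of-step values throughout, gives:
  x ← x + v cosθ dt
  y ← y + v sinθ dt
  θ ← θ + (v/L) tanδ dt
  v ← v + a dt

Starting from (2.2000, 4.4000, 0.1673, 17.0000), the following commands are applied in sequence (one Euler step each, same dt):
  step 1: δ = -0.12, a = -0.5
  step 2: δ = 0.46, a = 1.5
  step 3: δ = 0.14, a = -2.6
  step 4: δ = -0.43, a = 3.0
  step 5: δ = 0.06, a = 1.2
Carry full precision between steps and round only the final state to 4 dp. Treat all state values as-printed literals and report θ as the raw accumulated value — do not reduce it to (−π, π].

after step 1 (δ=-0.12, a=-0.5): (4.714397, 4.824628, 0.076865, 16.925000)
after step 2 (δ=0.46, a=1.5): (7.245651, 5.019578, 0.446813, 17.150000)
after step 3 (δ=0.14, a=-2.6): (9.565605, 6.131138, 0.553437, 16.760000)
after step 4 (δ=-0.43, a=3.0): (11.704323, 7.452532, 0.214327, 17.210000)
after step 5 (δ=0.06, a=1.2): (14.226758, 8.001590, 0.259938, 17.390000)

(14.2268, 8.0016, 0.2599, 17.3900)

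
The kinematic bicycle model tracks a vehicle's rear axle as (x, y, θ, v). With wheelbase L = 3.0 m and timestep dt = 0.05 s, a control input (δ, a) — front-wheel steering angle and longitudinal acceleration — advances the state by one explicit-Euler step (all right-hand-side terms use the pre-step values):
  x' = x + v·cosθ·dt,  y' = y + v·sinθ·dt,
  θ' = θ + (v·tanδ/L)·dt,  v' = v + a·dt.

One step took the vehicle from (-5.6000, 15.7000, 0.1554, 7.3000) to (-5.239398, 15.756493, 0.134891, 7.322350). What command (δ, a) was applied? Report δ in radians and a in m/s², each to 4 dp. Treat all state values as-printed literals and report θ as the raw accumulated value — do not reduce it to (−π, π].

a = (v'−v)/dt = (0.022350)/0.05 = 0.4470
Δθ = θ'−θ = -0.020509;  (v·dt/L) = 7.3000·0.05/3.0 = 0.121667
tan δ = Δθ·L/(v·dt) = -0.168567  →  δ = -0.1670

δ = -0.1670, a = 0.4470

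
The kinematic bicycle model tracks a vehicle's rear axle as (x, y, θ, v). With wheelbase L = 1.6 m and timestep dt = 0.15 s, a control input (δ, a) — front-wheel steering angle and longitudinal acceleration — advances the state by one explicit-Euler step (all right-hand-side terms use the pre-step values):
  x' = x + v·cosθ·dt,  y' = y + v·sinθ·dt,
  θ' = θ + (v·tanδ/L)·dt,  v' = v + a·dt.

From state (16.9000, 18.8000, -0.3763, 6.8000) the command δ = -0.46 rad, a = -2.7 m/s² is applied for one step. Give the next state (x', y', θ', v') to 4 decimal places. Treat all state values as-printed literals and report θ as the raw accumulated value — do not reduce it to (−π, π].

x' = 16.9000 + 6.8000·cos(-0.3763)·0.15 = 17.8486
y' = 18.8000 + 6.8000·sin(-0.3763)·0.15 = 18.4252
θ' = -0.3763 + (6.8000/1.6)·tan(-0.46)·0.15 = -0.6921
v' = 6.8000 − 2.7000·0.15 = 6.3950

(17.8486, 18.4252, -0.6921, 6.3950)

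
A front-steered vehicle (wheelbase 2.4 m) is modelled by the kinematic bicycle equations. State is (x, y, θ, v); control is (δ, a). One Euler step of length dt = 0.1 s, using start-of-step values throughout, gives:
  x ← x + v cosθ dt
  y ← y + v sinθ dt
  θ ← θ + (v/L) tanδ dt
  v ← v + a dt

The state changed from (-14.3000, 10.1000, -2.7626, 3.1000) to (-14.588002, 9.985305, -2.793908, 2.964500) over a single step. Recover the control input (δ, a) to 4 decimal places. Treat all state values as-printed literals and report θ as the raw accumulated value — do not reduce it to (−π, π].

δ = -0.2378, a = -1.3550

a = (v'−v)/dt = (-0.135500)/0.1 = -1.3550
Δθ = θ'−θ = -0.031308;  (v·dt/L) = 3.1000·0.1/2.4 = 0.129167
tan δ = Δθ·L/(v·dt) = -0.242385  →  δ = -0.2378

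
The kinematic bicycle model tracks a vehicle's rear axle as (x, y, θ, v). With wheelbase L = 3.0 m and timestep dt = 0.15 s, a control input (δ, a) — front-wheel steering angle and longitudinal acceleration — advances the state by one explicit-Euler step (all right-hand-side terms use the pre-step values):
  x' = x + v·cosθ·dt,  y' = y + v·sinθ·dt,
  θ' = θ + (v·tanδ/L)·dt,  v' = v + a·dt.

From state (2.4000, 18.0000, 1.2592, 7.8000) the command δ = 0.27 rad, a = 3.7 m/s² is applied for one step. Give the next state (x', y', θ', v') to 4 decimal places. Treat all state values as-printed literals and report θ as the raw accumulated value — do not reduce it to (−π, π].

(2.7587, 19.1137, 1.3671, 8.3550)

x' = 2.4000 + 7.8000·cos(1.2592)·0.15 = 2.7587
y' = 18.0000 + 7.8000·sin(1.2592)·0.15 = 19.1137
θ' = 1.2592 + (7.8000/3.0)·tan(0.27)·0.15 = 1.3671
v' = 7.8000 + 3.7000·0.15 = 8.3550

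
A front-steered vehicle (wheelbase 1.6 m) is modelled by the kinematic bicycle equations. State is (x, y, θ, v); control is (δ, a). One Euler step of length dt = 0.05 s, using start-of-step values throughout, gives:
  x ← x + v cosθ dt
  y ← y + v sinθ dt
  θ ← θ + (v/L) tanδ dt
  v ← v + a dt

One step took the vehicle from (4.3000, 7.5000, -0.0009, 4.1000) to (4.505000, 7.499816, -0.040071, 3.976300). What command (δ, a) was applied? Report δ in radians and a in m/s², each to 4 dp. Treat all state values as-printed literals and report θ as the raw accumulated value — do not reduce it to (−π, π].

δ = -0.2967, a = -2.4740

a = (v'−v)/dt = (-0.123700)/0.05 = -2.4740
Δθ = θ'−θ = -0.039171;  (v·dt/L) = 4.1000·0.05/1.6 = 0.128125
tan δ = Δθ·L/(v·dt) = -0.305725  →  δ = -0.2967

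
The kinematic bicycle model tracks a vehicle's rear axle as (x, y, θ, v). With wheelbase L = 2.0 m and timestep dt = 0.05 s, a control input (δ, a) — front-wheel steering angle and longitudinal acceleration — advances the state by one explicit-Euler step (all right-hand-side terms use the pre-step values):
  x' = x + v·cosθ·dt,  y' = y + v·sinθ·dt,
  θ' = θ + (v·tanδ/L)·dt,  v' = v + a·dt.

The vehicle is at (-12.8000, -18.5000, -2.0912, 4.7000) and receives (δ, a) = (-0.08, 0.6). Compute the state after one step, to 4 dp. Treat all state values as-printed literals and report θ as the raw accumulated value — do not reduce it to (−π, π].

x' = -12.8000 + 4.7000·cos(-2.0912)·0.05 = -12.9168
y' = -18.5000 + 4.7000·sin(-2.0912)·0.05 = -18.7039
θ' = -2.0912 + (4.7000/2.0)·tan(-0.08)·0.05 = -2.1006
v' = 4.7000 + 0.6000·0.05 = 4.7300

(-12.9168, -18.7039, -2.1006, 4.7300)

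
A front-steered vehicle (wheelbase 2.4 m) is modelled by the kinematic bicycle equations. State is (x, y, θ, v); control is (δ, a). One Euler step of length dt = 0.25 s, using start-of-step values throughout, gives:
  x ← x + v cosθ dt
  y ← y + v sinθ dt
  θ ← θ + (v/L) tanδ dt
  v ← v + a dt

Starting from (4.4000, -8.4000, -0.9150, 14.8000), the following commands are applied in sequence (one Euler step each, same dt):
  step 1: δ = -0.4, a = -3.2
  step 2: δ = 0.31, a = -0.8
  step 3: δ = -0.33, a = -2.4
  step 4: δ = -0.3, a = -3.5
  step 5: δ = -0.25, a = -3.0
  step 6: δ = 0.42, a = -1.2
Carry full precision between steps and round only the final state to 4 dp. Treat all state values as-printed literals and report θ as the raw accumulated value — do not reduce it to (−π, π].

after step 1 (δ=-0.4, a=-3.2): (6.656225, -11.332482, -1.566806, 14.000000)
after step 2 (δ=0.31, a=-0.8): (6.670190, -14.832454, -1.099662, 13.800000)
after step 3 (δ=-0.33, a=-2.4): (8.236136, -17.906590, -1.592041, 13.200000)
after step 4 (δ=-0.3, a=-3.5): (8.166033, -21.205845, -2.017379, 12.325000)
after step 5 (δ=-0.25, a=-3.0): (6.835285, -23.984912, -2.345201, 11.575000)
after step 6 (δ=0.42, a=-1.2): (4.811714, -26.053474, -1.806755, 11.275000)

(4.8117, -26.0535, -1.8068, 11.2750)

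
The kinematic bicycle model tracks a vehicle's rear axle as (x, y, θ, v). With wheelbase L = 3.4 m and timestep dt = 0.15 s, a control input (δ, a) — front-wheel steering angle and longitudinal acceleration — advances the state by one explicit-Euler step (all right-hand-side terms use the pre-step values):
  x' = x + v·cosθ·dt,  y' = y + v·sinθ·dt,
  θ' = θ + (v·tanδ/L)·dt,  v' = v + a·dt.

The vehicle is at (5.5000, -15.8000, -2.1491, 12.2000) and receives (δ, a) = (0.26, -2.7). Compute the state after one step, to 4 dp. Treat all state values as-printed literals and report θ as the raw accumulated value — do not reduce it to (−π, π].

x' = 5.5000 + 12.2000·cos(-2.1491)·0.15 = 4.4997
y' = -15.8000 + 12.2000·sin(-2.1491)·0.15 = -17.3324
θ' = -2.1491 + (12.2000/3.4)·tan(0.26)·0.15 = -2.0059
v' = 12.2000 − 2.7000·0.15 = 11.7950

(4.4997, -17.3324, -2.0059, 11.7950)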